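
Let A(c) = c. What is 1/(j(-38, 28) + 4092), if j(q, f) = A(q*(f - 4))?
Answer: 1/3180 ≈ 0.00031447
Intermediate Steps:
j(q, f) = q*(-4 + f) (j(q, f) = q*(f - 4) = q*(-4 + f))
1/(j(-38, 28) + 4092) = 1/(-38*(-4 + 28) + 4092) = 1/(-38*24 + 4092) = 1/(-912 + 4092) = 1/3180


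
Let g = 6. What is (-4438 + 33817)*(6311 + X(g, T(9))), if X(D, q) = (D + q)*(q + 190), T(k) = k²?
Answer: 878079552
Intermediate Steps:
X(D, q) = (190 + q)*(D + q) (X(D, q) = (D + q)*(190 + q) = (190 + q)*(D + q))
(-4438 + 33817)*(6311 + X(g, T(9))) = (-4438 + 33817)*(6311 + ((9²)² + 190*6 + 190*9² + 6*9²)) = 29379*(6311 + (81² + 1140 + 190*81 + 6*81)) = 29379*(6311 + (6561 + 1140 + 15390 + 486)) = 29379*(6311 + 23577) = 29379*29888 = 878079552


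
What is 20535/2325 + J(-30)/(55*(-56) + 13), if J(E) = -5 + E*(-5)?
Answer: 4176248/475385 ≈ 8.7850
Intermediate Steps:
J(E) = -5 - 5*E
20535/2325 + J(-30)/(55*(-56) + 13) = 20535/2325 + (-5 - 5*(-30))/(55*(-56) + 13) = 20535*(1/2325) + (-5 + 150)/(-3080 + 13) = 1369/155 + 145/(-3067) = 1369/155 + 145*(-1/3067) = 1369/155 - 145/3067 = 4176248/475385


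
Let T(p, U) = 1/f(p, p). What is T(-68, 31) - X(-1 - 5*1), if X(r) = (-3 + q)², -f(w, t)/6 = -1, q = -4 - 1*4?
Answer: -725/6 ≈ -120.83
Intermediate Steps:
q = -8 (q = -4 - 4 = -8)
f(w, t) = 6 (f(w, t) = -6*(-1) = 6)
T(p, U) = ⅙ (T(p, U) = 1/6 = ⅙)
X(r) = 121 (X(r) = (-3 - 8)² = (-11)² = 121)
T(-68, 31) - X(-1 - 5*1) = ⅙ - 1*121 = ⅙ - 121 = -725/6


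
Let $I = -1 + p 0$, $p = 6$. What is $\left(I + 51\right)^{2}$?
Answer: $2500$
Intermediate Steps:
$I = -1$ ($I = -1 + 6 \cdot 0 = -1 + 0 = -1$)
$\left(I + 51\right)^{2} = \left(-1 + 51\right)^{2} = 50^{2} = 2500$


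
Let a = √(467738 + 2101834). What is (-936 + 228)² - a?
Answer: 501264 - 6*√71377 ≈ 4.9966e+5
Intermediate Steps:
a = 6*√71377 (a = √2569572 = 6*√71377 ≈ 1603.0)
(-936 + 228)² - a = (-936 + 228)² - 6*√71377 = (-708)² - 6*√71377 = 501264 - 6*√71377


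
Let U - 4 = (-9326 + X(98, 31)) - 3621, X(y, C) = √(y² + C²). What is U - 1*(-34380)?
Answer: 21437 + √10565 ≈ 21540.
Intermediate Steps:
X(y, C) = √(C² + y²)
U = -12943 + √10565 (U = 4 + ((-9326 + √(31² + 98²)) - 3621) = 4 + ((-9326 + √(961 + 9604)) - 3621) = 4 + ((-9326 + √10565) - 3621) = 4 + (-12947 + √10565) = -12943 + √10565 ≈ -12840.)
U - 1*(-34380) = (-12943 + √10565) - 1*(-34380) = (-12943 + √10565) + 34380 = 21437 + √10565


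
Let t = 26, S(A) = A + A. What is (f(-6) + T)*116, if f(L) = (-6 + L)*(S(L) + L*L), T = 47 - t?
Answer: -30972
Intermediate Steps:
S(A) = 2*A
T = 21 (T = 47 - 1*26 = 47 - 26 = 21)
f(L) = (-6 + L)*(L² + 2*L) (f(L) = (-6 + L)*(2*L + L*L) = (-6 + L)*(2*L + L²) = (-6 + L)*(L² + 2*L))
(f(-6) + T)*116 = (-6*(-12 + (-6)² - 4*(-6)) + 21)*116 = (-6*(-12 + 36 + 24) + 21)*116 = (-6*48 + 21)*116 = (-288 + 21)*116 = -267*116 = -30972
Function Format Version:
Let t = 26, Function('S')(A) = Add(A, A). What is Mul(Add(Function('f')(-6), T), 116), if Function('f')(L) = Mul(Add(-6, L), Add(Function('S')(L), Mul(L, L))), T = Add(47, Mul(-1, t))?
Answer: -30972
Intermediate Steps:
Function('S')(A) = Mul(2, A)
T = 21 (T = Add(47, Mul(-1, 26)) = Add(47, -26) = 21)
Function('f')(L) = Mul(Add(-6, L), Add(Pow(L, 2), Mul(2, L))) (Function('f')(L) = Mul(Add(-6, L), Add(Mul(2, L), Mul(L, L))) = Mul(Add(-6, L), Add(Mul(2, L), Pow(L, 2))) = Mul(Add(-6, L), Add(Pow(L, 2), Mul(2, L))))
Mul(Add(Function('f')(-6), T), 116) = Mul(Add(Mul(-6, Add(-12, Pow(-6, 2), Mul(-4, -6))), 21), 116) = Mul(Add(Mul(-6, Add(-12, 36, 24)), 21), 116) = Mul(Add(Mul(-6, 48), 21), 116) = Mul(Add(-288, 21), 116) = Mul(-267, 116) = -30972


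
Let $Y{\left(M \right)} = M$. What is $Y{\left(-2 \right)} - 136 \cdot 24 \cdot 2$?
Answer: $-6530$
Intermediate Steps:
$Y{\left(-2 \right)} - 136 \cdot 24 \cdot 2 = -2 - 136 \cdot 24 \cdot 2 = -2 - 6528 = -6530$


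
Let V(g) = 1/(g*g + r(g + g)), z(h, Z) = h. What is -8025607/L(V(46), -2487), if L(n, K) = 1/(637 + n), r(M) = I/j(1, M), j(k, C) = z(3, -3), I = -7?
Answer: -32417192306540/6341 ≈ -5.1123e+9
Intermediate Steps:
j(k, C) = 3
r(M) = -7/3
V(g) = 1/(-7/3 + g²) (V(g) = 1/(g*g - 7/3) = 1/(g² - 7/3) = 1/(-7/3 + g²))
-8025607/L(V(46), -2487) = -(5112311659 + 24076821/(-7 + 3*46²)) = -(5112311659 + 24076821/(-7 + 3*2116)) = -(5112311659 + 24076821/(-7 + 6348)) = -8025607/(1/(637 + 3/6341)) = -8025607/(1/(4039220/6341)) = -8025607/6341/4039220 = -8025607*4039220/6341 = -32417192306540/6341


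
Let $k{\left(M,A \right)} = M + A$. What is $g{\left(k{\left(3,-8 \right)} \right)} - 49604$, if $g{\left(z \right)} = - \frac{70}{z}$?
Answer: $-49590$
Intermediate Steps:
$k{\left(M,A \right)} = A + M$
$g{\left(k{\left(3,-8 \right)} \right)} - 49604 = - \frac{70}{-8 + 3} - 49604 = - \frac{70}{-5} - 49604 = \left(-70\right) \left(- \frac{1}{5}\right) - 49604 = 14 - 49604 = -49590$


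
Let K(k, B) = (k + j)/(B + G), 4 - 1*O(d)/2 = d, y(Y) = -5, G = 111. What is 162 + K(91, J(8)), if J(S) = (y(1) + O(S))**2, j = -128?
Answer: 45323/280 ≈ 161.87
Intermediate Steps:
O(d) = 8 - 2*d
J(S) = (3 - 2*S)**2 (J(S) = (-5 + (8 - 2*S))**2 = (3 - 2*S)**2)
K(k, B) = (-128 + k)/(111 + B) (K(k, B) = (k - 128)/(B + 111) = (-128 + k)/(111 + B))
162 + K(91, J(8)) = 162 + (-128 + 91)/(111 + (-3 + 2*8)**2) = 162 - 37/(111 + (-3 + 16)**2) = 162 - 37/(111 + 13**2) = 162 - 37/(111 + 169) = 162 - 37/280 = 45323/280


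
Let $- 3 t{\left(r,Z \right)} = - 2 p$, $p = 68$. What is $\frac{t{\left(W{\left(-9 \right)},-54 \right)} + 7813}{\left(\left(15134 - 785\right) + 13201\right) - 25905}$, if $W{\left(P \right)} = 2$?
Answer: $\frac{4715}{987} \approx 4.7771$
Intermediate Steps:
$t{\left(r,Z \right)} = \frac{136}{3}$ ($t{\left(r,Z \right)} = - \frac{\left(-2\right) 68}{3} = \left(- \frac{1}{3}\right) \left(-136\right) = \frac{136}{3}$)
$\frac{t{\left(W{\left(-9 \right)},-54 \right)} + 7813}{\left(\left(15134 - 785\right) + 13201\right) - 25905} = \frac{\frac{136}{3} + 7813}{\left(\left(15134 - 785\right) + 13201\right) - 25905} = \frac{23575}{3 \left(\left(14349 + 13201\right) - 25905\right)} = \frac{23575}{3 \left(27550 - 25905\right)} = \frac{23575}{3 \cdot 1645} = \frac{23575}{3} \cdot \frac{1}{1645} = \frac{4715}{987}$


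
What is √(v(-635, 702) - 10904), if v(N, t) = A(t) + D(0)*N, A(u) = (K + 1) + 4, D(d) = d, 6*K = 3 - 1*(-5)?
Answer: I*√98079/3 ≈ 104.39*I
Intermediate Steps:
K = 4/3 (K = (3 - 1*(-5))/6 = (3 + 5)/6 = (⅙)*8 = 4/3 ≈ 1.3333)
A(u) = 19/3 (A(u) = (4/3 + 1) + 4 = 7/3 + 4 = 19/3)
v(N, t) = 19/3 (v(N, t) = 19/3 + 0*N = 19/3 + 0 = 19/3)
√(v(-635, 702) - 10904) = √(19/3 - 10904) = √(-32693/3) = I*√98079/3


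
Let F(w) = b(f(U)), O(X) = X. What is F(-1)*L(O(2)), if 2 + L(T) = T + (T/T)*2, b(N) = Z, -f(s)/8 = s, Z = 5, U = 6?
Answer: 10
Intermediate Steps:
f(s) = -8*s
b(N) = 5
F(w) = 5
L(T) = T (L(T) = -2 + (T + (T/T)*2) = -2 + (T + 1*2) = -2 + (T + 2) = -2 + (2 + T) = T)
F(-1)*L(O(2)) = 5*2 = 10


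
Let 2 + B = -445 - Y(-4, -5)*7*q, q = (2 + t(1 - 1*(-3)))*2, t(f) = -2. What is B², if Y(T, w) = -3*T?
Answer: 199809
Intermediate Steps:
q = 0 (q = (2 - 2)*2 = 0*2 = 0)
B = -447 (B = -2 + (-445 - -3*(-4)*7*0) = -2 + (-445 - 12*7*0) = -2 + (-445 - 84*0) = -2 + (-445 - 1*0) = -2 + (-445 + 0) = -2 - 445 = -447)
B² = (-447)² = 199809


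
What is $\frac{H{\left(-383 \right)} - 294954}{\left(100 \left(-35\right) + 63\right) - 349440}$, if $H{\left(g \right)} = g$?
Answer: $\frac{42191}{50411} \approx 0.83694$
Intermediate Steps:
$\frac{H{\left(-383 \right)} - 294954}{\left(100 \left(-35\right) + 63\right) - 349440} = \frac{-383 - 294954}{\left(100 \left(-35\right) + 63\right) - 349440} = - \frac{295337}{\left(-3500 + 63\right) - 349440} = - \frac{295337}{-3437 - 349440} = - \frac{295337}{-352877} = \left(-295337\right) \left(- \frac{1}{352877}\right) = \frac{42191}{50411}$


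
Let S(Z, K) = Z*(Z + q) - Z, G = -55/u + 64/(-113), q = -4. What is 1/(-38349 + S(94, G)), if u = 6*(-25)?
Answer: -1/29983 ≈ -3.3352e-5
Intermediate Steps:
u = -150
G = -677/3390 (G = -55/(-150) + 64/(-113) = -55*(-1/150) + 64*(-1/113) = 11/30 - 64/113 = -677/3390 ≈ -0.19971)
S(Z, K) = -Z + Z*(-4 + Z) (S(Z, K) = Z*(Z - 4) - Z = Z*(-4 + Z) - Z = -Z + Z*(-4 + Z))
1/(-38349 + S(94, G)) = 1/(-38349 + 94*(-5 + 94)) = 1/(-38349 + 94*89) = 1/(-38349 + 8366) = 1/(-29983) = -1/29983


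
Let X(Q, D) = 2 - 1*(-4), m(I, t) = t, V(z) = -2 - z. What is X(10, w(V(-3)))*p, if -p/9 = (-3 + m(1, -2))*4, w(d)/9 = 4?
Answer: 1080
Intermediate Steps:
w(d) = 36 (w(d) = 9*4 = 36)
X(Q, D) = 6 (X(Q, D) = 2 + 4 = 6)
p = 180 (p = -9*(-3 - 2)*4 = -(-45)*4 = -9*(-20) = 180)
X(10, w(V(-3)))*p = 6*180 = 1080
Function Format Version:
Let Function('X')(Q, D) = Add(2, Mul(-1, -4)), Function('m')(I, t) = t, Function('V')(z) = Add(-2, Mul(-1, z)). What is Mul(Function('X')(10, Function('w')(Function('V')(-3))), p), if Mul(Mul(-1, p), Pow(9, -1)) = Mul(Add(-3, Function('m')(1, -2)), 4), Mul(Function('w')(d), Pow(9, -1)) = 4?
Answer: 1080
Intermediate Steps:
Function('w')(d) = 36 (Function('w')(d) = Mul(9, 4) = 36)
Function('X')(Q, D) = 6 (Function('X')(Q, D) = Add(2, 4) = 6)
p = 180 (p = Mul(-9, Mul(Add(-3, -2), 4)) = Mul(-9, Mul(-5, 4)) = Mul(-9, -20) = 180)
Mul(Function('X')(10, Function('w')(Function('V')(-3))), p) = Mul(6, 180) = 1080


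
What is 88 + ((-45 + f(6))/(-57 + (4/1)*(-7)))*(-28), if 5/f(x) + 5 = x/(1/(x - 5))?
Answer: 1272/17 ≈ 74.823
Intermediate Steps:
f(x) = 5/(-5 + x*(-5 + x)) (f(x) = 5/(-5 + x/(1/(x - 5))) = 5/(-5 + x/(1/(-5 + x))) = 5/(-5 + x*(-5 + x)))
88 + ((-45 + f(6))/(-57 + (4/1)*(-7)))*(-28) = 88 + ((-45 + 5/(-5 + 6² - 5*6))/(-57 + (4/1)*(-7)))*(-28) = 88 + ((-45 + 5/(-5 + 36 - 30))/(-57 + (4*1)*(-7)))*(-28) = 88 + ((-45 + 5/1)/(-57 + 4*(-7)))*(-28) = 88 + ((-45 + 5*1)/(-57 - 28))*(-28) = 88 + ((-45 + 5)/(-85))*(-28) = 88 - 40*(-1/85)*(-28) = 88 + (8/17)*(-28) = 88 - 224/17 = 1272/17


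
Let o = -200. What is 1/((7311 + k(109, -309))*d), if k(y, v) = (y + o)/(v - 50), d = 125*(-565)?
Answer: -359/185372262500 ≈ -1.9366e-9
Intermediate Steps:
d = -70625
k(y, v) = (-200 + y)/(-50 + v) (k(y, v) = (y - 200)/(v - 50) = (-200 + y)/(-50 + v))
1/((7311 + k(109, -309))*d) = 1/((7311 + (-200 + 109)/(-50 - 309))*(-70625)) = -1/70625/(7311 - 91/(-359)) = -1/70625/(7311 - 1/359*(-91)) = -1/70625/(7311 + 91/359) = -1/70625/(2624740/359) = (359/2624740)*(-1/70625) = -359/185372262500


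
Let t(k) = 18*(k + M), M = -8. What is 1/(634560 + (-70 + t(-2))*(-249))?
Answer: 1/696810 ≈ 1.4351e-6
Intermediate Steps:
t(k) = -144 + 18*k (t(k) = 18*(k - 8) = 18*(-8 + k) = -144 + 18*k)
1/(634560 + (-70 + t(-2))*(-249)) = 1/(634560 + (-70 + (-144 + 18*(-2)))*(-249)) = 1/(634560 + (-70 + (-144 - 36))*(-249)) = 1/(634560 + (-70 - 180)*(-249)) = 1/(634560 - 250*(-249)) = 1/(634560 + 62250) = 1/696810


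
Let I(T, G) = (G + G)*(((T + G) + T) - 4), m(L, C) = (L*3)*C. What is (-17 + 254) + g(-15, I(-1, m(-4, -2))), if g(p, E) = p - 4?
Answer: 218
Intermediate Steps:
m(L, C) = 3*C*L (m(L, C) = (3*L)*C = 3*C*L)
I(T, G) = 2*G*(-4 + G + 2*T) (I(T, G) = (2*G)*(((G + T) + T) - 4) = (2*G)*((G + 2*T) - 4) = (2*G)*(-4 + G + 2*T) = 2*G*(-4 + G + 2*T))
g(p, E) = -4 + p
(-17 + 254) + g(-15, I(-1, m(-4, -2))) = (-17 + 254) + (-4 - 15) = 237 - 19 = 218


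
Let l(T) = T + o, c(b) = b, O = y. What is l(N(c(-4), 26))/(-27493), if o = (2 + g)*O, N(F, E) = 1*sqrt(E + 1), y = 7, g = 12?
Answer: -98/27493 - 3*sqrt(3)/27493 ≈ -0.0037535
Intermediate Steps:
O = 7
N(F, E) = sqrt(1 + E) (N(F, E) = 1*sqrt(1 + E) = sqrt(1 + E))
o = 98 (o = (2 + 12)*7 = 14*7 = 98)
l(T) = 98 + T (l(T) = T + 98 = 98 + T)
l(N(c(-4), 26))/(-27493) = (98 + sqrt(1 + 26))/(-27493) = (98 + sqrt(27))*(-1/27493) = (98 + 3*sqrt(3))*(-1/27493) = -98/27493 - 3*sqrt(3)/27493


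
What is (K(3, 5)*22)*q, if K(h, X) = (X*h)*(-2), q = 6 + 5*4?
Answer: -17160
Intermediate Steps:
q = 26 (q = 6 + 20 = 26)
K(h, X) = -2*X*h
(K(3, 5)*22)*q = (-2*5*3*22)*26 = -30*22*26 = -660*26 = -17160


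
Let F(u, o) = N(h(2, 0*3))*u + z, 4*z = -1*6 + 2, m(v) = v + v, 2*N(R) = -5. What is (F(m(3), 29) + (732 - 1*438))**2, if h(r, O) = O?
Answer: 77284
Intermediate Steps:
N(R) = -5/2 (N(R) = (1/2)*(-5) = -5/2)
m(v) = 2*v
z = -1 (z = (-1*6 + 2)/4 = (-6 + 2)/4 = (1/4)*(-4) = -1)
F(u, o) = -1 - 5*u/2 (F(u, o) = -5*u/2 - 1 = -1 - 5*u/2)
(F(m(3), 29) + (732 - 1*438))**2 = ((-1 - 5*3) + (732 - 1*438))**2 = ((-1 - 5/2*6) + (732 - 438))**2 = ((-1 - 15) + 294)**2 = (-16 + 294)**2 = 278**2 = 77284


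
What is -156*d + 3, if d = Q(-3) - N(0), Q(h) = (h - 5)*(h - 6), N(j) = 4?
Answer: -10605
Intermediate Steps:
Q(h) = (-6 + h)*(-5 + h) (Q(h) = (-5 + h)*(-6 + h) = (-6 + h)*(-5 + h))
d = 68 (d = (30 + (-3)**2 - 11*(-3)) - 1*4 = (30 + 9 + 33) - 4 = 72 - 4 = 68)
-156*d + 3 = -156*68 + 3 = -10608 + 3 = -10605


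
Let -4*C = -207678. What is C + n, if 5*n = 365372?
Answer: 1249939/10 ≈ 1.2499e+5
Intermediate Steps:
C = 103839/2 (C = -¼*(-207678) = 103839/2 ≈ 51920.)
n = 365372/5 (n = (⅕)*365372 = 365372/5 ≈ 73074.)
C + n = 103839/2 + 365372/5 = 1249939/10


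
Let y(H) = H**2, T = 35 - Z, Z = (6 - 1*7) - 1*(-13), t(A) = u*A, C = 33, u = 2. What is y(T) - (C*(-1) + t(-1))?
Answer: 564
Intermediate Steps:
t(A) = 2*A
Z = 12 (Z = (6 - 7) + 13 = -1 + 13 = 12)
T = 23 (T = 35 - 1*12 = 35 - 12 = 23)
y(T) - (C*(-1) + t(-1)) = 23**2 - (33*(-1) + 2*(-1)) = 529 - (-33 - 2) = 529 - 1*(-35) = 529 + 35 = 564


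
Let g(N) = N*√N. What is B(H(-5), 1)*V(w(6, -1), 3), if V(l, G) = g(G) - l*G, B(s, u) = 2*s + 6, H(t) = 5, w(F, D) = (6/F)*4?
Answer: -192 + 48*√3 ≈ -108.86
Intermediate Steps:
w(F, D) = 24/F
g(N) = N^(3/2)
B(s, u) = 6 + 2*s
V(l, G) = G^(3/2) - G*l (V(l, G) = G^(3/2) - l*G = G^(3/2) - G*l)
B(H(-5), 1)*V(w(6, -1), 3) = (6 + 2*5)*(3^(3/2) - 1*3*24/6) = (6 + 10)*(3*√3 - 1*3*24*(⅙)) = 16*(3*√3 - 1*3*4) = 16*(3*√3 - 12) = 16*(-12 + 3*√3) = -192 + 48*√3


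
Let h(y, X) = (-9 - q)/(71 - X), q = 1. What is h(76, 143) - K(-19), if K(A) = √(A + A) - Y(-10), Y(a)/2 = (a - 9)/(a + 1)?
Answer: 157/36 - I*√38 ≈ 4.3611 - 6.1644*I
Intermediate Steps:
Y(a) = 2*(-9 + a)/(1 + a) (Y(a) = 2*((a - 9)/(a + 1)) = 2*((-9 + a)/(1 + a)) = 2*(-9 + a)/(1 + a))
h(y, X) = -10/(71 - X) (h(y, X) = (-9 - 1*1)/(71 - X) = (-9 - 1)/(71 - X) = -10/(71 - X))
K(A) = -38/9 + √2*√A (K(A) = √(A + A) - 2*(-9 - 10)/(1 - 10) = √(2*A) - 2*(-19)/(-9) = √2*√A - 2*(-1)*(-19)/9 = √2*√A - 1*38/9 = √2*√A - 38/9 = -38/9 + √2*√A)
h(76, 143) - K(-19) = 10/(-71 + 143) - (-38/9 + √2*√(-19)) = 10/72 - (-38/9 + √2*(I*√19)) = 10*(1/72) - (-38/9 + I*√38) = 5/36 + (38/9 - I*√38) = 157/36 - I*√38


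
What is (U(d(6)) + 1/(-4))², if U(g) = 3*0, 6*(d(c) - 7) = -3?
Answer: 1/16 ≈ 0.062500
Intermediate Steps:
d(c) = 13/2 (d(c) = 7 + (⅙)*(-3) = 7 - ½ = 13/2)
U(g) = 0
(U(d(6)) + 1/(-4))² = (0 + 1/(-4))² = (0 - ¼)² = (-¼)² = 1/16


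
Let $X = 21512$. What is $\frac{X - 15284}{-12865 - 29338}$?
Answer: $- \frac{6228}{42203} \approx -0.14757$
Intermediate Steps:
$\frac{X - 15284}{-12865 - 29338} = \frac{21512 - 15284}{-12865 - 29338} = \frac{6228}{-42203} = 6228 \left(- \frac{1}{42203}\right) = - \frac{6228}{42203}$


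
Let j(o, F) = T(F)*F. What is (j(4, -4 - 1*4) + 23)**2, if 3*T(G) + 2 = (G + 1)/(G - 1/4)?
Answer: 6661561/9801 ≈ 679.68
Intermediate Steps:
T(G) = -2/3 + (1 + G)/(3*(-1/4 + G)) (T(G) = -2/3 + ((G + 1)/(G - 1/4))/3 = -2/3 + ((1 + G)/(G - 1*1/4))/3 = -2/3 + ((1 + G)/(G - 1/4))/3 = -2/3 + ((1 + G)/(-1/4 + G))/3 = -2/3 + (1 + G)/(3*(-1/4 + G)))
j(o, F) = 2*F*(3 - 2*F)/(3*(-1 + 4*F)) (j(o, F) = (2*(3 - 2*F)/(3*(-1 + 4*F)))*F = 2*F*(3 - 2*F)/(3*(-1 + 4*F)))
(j(4, -4 - 1*4) + 23)**2 = (2*(-4 - 1*4)*(3 - 2*(-4 - 1*4))/(3*(-1 + 4*(-4 - 1*4))) + 23)**2 = (2*(-4 - 4)*(3 - 2*(-4 - 4))/(3*(-1 + 4*(-4 - 4))) + 23)**2 = ((2/3)*(-8)*(3 - 2*(-8))/(-1 + 4*(-8)) + 23)**2 = ((2/3)*(-8)*(3 + 16)/(-1 - 32) + 23)**2 = ((2/3)*(-8)*19/(-33) + 23)**2 = ((2/3)*(-8)*(-1/33)*19 + 23)**2 = (304/99 + 23)**2 = (2581/99)**2 = 6661561/9801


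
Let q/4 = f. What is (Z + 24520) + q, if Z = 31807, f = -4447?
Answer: 38539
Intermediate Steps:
q = -17788 (q = 4*(-4447) = -17788)
(Z + 24520) + q = (31807 + 24520) - 17788 = 56327 - 17788 = 38539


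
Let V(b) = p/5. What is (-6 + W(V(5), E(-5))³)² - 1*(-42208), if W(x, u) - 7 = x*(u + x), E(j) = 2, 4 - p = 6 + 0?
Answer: 25717606013041/244140625 ≈ 1.0534e+5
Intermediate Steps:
p = -2 (p = 4 - (6 + 0) = 4 - 1*6 = 4 - 6 = -2)
V(b) = -⅖ (V(b) = -2/5 = -2*⅕ = -⅖)
W(x, u) = 7 + x*(u + x)
(-6 + W(V(5), E(-5))³)² - 1*(-42208) = (-6 + (7 + (-⅖)² + 2*(-⅖))³)² - 1*(-42208) = (-6 + (7 + 4/25 - ⅘)³)² + 42208 = (-6 + (159/25)³)² + 42208 = (-6 + 4019679/15625)² + 42208 = (3925929/15625)² + 42208 = 15412918513041/244140625 + 42208 = 25717606013041/244140625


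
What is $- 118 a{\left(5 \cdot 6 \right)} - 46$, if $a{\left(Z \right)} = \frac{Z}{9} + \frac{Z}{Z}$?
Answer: $- \frac{1672}{3} \approx -557.33$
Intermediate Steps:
$a{\left(Z \right)} = 1 + \frac{Z}{9}$ ($a{\left(Z \right)} = Z \frac{1}{9} + 1 = \frac{Z}{9} + 1 = 1 + \frac{Z}{9}$)
$- 118 a{\left(5 \cdot 6 \right)} - 46 = - 118 \left(1 + \frac{5 \cdot 6}{9}\right) - 46 = - 118 \left(1 + \frac{1}{9} \cdot 30\right) - 46 = - 118 \left(1 + \frac{10}{3}\right) - 46 = \left(-118\right) \frac{13}{3} - 46 = - \frac{1534}{3} - 46 = - \frac{1672}{3}$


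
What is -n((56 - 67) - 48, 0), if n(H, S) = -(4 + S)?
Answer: 4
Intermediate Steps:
n(H, S) = -4 - S
-n((56 - 67) - 48, 0) = -(-4 - 1*0) = -(-4 + 0) = -1*(-4) = 4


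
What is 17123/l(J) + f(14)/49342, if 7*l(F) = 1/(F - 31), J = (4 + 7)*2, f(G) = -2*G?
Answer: -26613816593/24671 ≈ -1.0787e+6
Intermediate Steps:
J = 22 (J = 11*2 = 22)
l(F) = 1/(7*(-31 + F)) (l(F) = 1/(7*(F - 31)) = 1/(7*(-31 + F)))
17123/l(J) + f(14)/49342 = 17123/((1/(7*(-31 + 22)))) - 2*14/49342 = 17123/(((1/7)/(-9))) - 28*1/49342 = 17123/(((1/7)*(-1/9))) - 14/24671 = 17123/(-1/63) - 14/24671 = 17123*(-63) - 14/24671 = -1078749 - 14/24671 = -26613816593/24671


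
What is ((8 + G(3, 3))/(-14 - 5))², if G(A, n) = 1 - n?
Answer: 36/361 ≈ 0.099723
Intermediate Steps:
((8 + G(3, 3))/(-14 - 5))² = ((8 + (1 - 1*3))/(-14 - 5))² = ((8 + (1 - 3))/(-19))² = ((8 - 2)*(-1/19))² = (6*(-1/19))² = (-6/19)² = 36/361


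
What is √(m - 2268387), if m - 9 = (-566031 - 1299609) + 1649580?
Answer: I*√2484438 ≈ 1576.2*I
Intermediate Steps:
m = -216051 (m = 9 + ((-566031 - 1299609) + 1649580) = 9 + (-1865640 + 1649580) = 9 - 216060 = -216051)
√(m - 2268387) = √(-216051 - 2268387) = √(-2484438) = I*√2484438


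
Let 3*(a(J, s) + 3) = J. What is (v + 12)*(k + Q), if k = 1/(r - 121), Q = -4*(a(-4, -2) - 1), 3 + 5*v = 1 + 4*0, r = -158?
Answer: 345158/1395 ≈ 247.43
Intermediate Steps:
a(J, s) = -3 + J/3
v = -2/5 (v = -3/5 + (1 + 4*0)/5 = -3/5 + (1 + 0)/5 = -3/5 + (1/5)*1 = -3/5 + 1/5 = -2/5 ≈ -0.40000)
Q = 64/3 (Q = -4*((-3 + (1/3)*(-4)) - 1) = -4*((-3 - 4/3) - 1) = -4*(-13/3 - 1) = -4*(-16/3) = 64/3 ≈ 21.333)
k = -1/279 (k = 1/(-158 - 121) = 1/(-279) = -1/279 ≈ -0.0035842)
(v + 12)*(k + Q) = (-2/5 + 12)*(-1/279 + 64/3) = (58/5)*(5951/279) = 345158/1395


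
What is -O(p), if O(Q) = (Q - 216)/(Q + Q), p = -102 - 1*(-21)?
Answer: -11/6 ≈ -1.8333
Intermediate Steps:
p = -81 (p = -102 + 21 = -81)
O(Q) = (-216 + Q)/(2*Q) (O(Q) = (-216 + Q)/((2*Q)) = (-216 + Q)*(1/(2*Q)) = (-216 + Q)/(2*Q))
-O(p) = -(-216 - 81)/(2*(-81)) = -(-1)*(-297)/(2*81) = -1*11/6 = -11/6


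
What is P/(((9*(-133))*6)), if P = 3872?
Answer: -1936/3591 ≈ -0.53913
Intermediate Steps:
P/(((9*(-133))*6)) = 3872/(((9*(-133))*6)) = 3872/((-1197*6)) = 3872/(-7182) = 3872*(-1/7182) = -1936/3591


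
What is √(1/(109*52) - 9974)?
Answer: I*√80106738127/2834 ≈ 99.87*I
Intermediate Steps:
√(1/(109*52) - 9974) = √(1/5668 - 9974) = √(-56532631/5668) = I*√80106738127/2834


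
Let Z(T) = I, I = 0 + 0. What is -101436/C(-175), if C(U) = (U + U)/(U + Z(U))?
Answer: -50718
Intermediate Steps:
I = 0
Z(T) = 0
C(U) = 2 (C(U) = (U + U)/(U + 0) = (2*U)/U = 2)
-101436/C(-175) = -101436/2 = -101436*1/2 = -50718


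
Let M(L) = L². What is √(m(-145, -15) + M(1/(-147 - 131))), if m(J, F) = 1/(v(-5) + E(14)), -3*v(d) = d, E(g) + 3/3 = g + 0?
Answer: √637714/3058 ≈ 0.26114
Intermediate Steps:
E(g) = -1 + g (E(g) = -1 + (g + 0) = -1 + g)
v(d) = -d/3
m(J, F) = 3/44 (m(J, F) = 1/(-⅓*(-5) + (-1 + 14)) = 1/(5/3 + 13) = 1/(44/3) = 3/44)
√(m(-145, -15) + M(1/(-147 - 131))) = √(3/44 + (1/(-147 - 131))²) = √(3/44 + (1/(-278))²) = √(3/44 + (-1/278)²) = √(3/44 + 1/77284) = √(28987/425062) = √637714/3058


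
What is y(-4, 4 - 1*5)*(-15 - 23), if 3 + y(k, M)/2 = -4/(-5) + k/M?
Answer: -684/5 ≈ -136.80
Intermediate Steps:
y(k, M) = -22/5 + 2*k/M (y(k, M) = -6 + 2*(-4/(-5) + k/M) = -6 + 2*(-4*(-1/5) + k/M) = -6 + 2*(4/5 + k/M) = -6 + (8/5 + 2*k/M) = -22/5 + 2*k/M)
y(-4, 4 - 1*5)*(-15 - 23) = (-22/5 + 2*(-4)/(4 - 1*5))*(-15 - 23) = (-22/5 + 2*(-4)/(4 - 5))*(-38) = (-22/5 + 2*(-4)/(-1))*(-38) = (-22/5 + 2*(-4)*(-1))*(-38) = (-22/5 + 8)*(-38) = (18/5)*(-38) = -684/5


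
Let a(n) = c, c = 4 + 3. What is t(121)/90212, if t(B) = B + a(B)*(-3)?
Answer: 25/22553 ≈ 0.0011085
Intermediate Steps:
c = 7
a(n) = 7
t(B) = -21 + B (t(B) = B + 7*(-3) = B - 21 = -21 + B)
t(121)/90212 = (-21 + 121)/90212 = 100*(1/90212) = 25/22553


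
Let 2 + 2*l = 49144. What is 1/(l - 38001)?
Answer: -1/13430 ≈ -7.4460e-5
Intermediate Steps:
l = 24571 (l = -1 + (1/2)*49144 = -1 + 24572 = 24571)
1/(l - 38001) = 1/(24571 - 38001) = 1/(-13430) = -1/13430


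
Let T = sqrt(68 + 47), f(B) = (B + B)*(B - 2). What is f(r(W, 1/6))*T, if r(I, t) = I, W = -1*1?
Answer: 6*sqrt(115) ≈ 64.343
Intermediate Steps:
W = -1
f(B) = 2*B*(-2 + B) (f(B) = (2*B)*(-2 + B) = 2*B*(-2 + B))
T = sqrt(115) ≈ 10.724
f(r(W, 1/6))*T = (2*(-1)*(-2 - 1))*sqrt(115) = (2*(-1)*(-3))*sqrt(115) = 6*sqrt(115)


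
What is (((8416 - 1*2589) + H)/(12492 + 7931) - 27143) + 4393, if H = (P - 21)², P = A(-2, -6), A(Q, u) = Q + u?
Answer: -464616582/20423 ≈ -22750.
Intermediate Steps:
P = -8 (P = -2 - 6 = -8)
H = 841 (H = (-8 - 21)² = (-29)² = 841)
(((8416 - 1*2589) + H)/(12492 + 7931) - 27143) + 4393 = (((8416 - 1*2589) + 841)/(12492 + 7931) - 27143) + 4393 = (((8416 - 2589) + 841)/20423 - 27143) + 4393 = ((5827 + 841)*(1/20423) - 27143) + 4393 = (6668*(1/20423) - 27143) + 4393 = (6668/20423 - 27143) + 4393 = -554334821/20423 + 4393 = -464616582/20423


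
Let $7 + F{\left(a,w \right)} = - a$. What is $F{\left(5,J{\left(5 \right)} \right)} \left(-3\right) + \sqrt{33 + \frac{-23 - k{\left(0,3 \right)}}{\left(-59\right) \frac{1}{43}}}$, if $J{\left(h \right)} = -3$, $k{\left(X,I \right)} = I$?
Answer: $36 + \frac{\sqrt{180835}}{59} \approx 43.208$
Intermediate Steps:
$F{\left(a,w \right)} = -7 - a$
$F{\left(5,J{\left(5 \right)} \right)} \left(-3\right) + \sqrt{33 + \frac{-23 - k{\left(0,3 \right)}}{\left(-59\right) \frac{1}{43}}} = \left(-7 - 5\right) \left(-3\right) + \sqrt{33 + \frac{-23 - 3}{\left(-59\right) \frac{1}{43}}} = \left(-12\right) \left(-3\right) + \sqrt{33 - \frac{26}{- \frac{59}{43}}} = 36 + \sqrt{33 - - \frac{1118}{59}} = 36 + \sqrt{33 + \frac{1118}{59}} = 36 + \sqrt{\frac{3065}{59}} = 36 + \frac{\sqrt{180835}}{59}$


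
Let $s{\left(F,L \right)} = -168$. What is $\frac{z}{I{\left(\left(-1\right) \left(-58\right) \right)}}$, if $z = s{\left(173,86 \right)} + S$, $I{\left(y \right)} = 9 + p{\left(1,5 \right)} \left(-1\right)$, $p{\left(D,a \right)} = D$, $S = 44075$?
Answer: $\frac{43907}{8} \approx 5488.4$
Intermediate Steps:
$I{\left(y \right)} = 8$ ($I{\left(y \right)} = 9 + 1 \left(-1\right) = 9 - 1 = 8$)
$z = 43907$ ($z = -168 + 44075 = 43907$)
$\frac{z}{I{\left(\left(-1\right) \left(-58\right) \right)}} = \frac{43907}{8}$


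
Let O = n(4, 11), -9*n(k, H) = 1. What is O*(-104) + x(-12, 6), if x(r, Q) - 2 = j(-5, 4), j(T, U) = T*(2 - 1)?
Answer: 77/9 ≈ 8.5556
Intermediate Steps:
n(k, H) = -⅑ (n(k, H) = -⅑*1 = -⅑)
O = -⅑ ≈ -0.11111
j(T, U) = T (j(T, U) = T*1 = T)
x(r, Q) = -3 (x(r, Q) = 2 - 5 = -3)
O*(-104) + x(-12, 6) = -⅑*(-104) - 3 = 104/9 - 3 = 77/9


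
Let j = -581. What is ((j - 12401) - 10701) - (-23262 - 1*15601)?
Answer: 15180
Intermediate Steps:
((j - 12401) - 10701) - (-23262 - 1*15601) = ((-581 - 12401) - 10701) - (-23262 - 1*15601) = (-12982 - 10701) - (-23262 - 15601) = -23683 - 1*(-38863) = -23683 + 38863 = 15180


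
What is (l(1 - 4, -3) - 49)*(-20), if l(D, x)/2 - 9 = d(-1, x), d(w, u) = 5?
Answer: 420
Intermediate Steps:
l(D, x) = 28 (l(D, x) = 18 + 2*5 = 18 + 10 = 28)
(l(1 - 4, -3) - 49)*(-20) = (28 - 49)*(-20) = -21*(-20) = 420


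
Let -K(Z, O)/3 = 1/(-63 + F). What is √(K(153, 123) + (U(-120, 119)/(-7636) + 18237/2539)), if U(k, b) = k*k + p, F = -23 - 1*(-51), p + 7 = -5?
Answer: √154951939527330855/169643285 ≈ 2.3204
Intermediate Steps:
p = -12 (p = -7 - 5 = -12)
F = 28 (F = -23 + 51 = 28)
U(k, b) = -12 + k² (U(k, b) = k*k - 12 = k² - 12 = -12 + k²)
K(Z, O) = 3/35 (K(Z, O) = -3/(-63 + 28) = -3/(-35) = -3*(-1/35) = 3/35)
√(K(153, 123) + (U(-120, 119)/(-7636) + 18237/2539)) = √(3/35 + ((-12 + (-120)²)/(-7636) + 18237/2539)) = √(3/35 + ((-12 + 14400)*(-1/7636) + 18237*(1/2539))) = √(3/35 + (14388*(-1/7636) + 18237/2539)) = √(3/35 + (-3597/1909 + 18237/2539)) = √(3/35 + 25681650/4846951) = √(913398603/169643285) = √154951939527330855/169643285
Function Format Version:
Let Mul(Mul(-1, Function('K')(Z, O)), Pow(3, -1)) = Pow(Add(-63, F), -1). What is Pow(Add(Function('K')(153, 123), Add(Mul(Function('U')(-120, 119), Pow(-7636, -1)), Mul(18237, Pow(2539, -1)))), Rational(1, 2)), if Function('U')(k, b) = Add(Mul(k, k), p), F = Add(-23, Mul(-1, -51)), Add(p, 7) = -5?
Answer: Mul(Rational(1, 169643285), Pow(154951939527330855, Rational(1, 2))) ≈ 2.3204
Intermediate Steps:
p = -12 (p = Add(-7, -5) = -12)
F = 28 (F = Add(-23, 51) = 28)
Function('U')(k, b) = Add(-12, Pow(k, 2)) (Function('U')(k, b) = Add(Mul(k, k), -12) = Add(Pow(k, 2), -12) = Add(-12, Pow(k, 2)))
Function('K')(Z, O) = Rational(3, 35) (Function('K')(Z, O) = Mul(-3, Pow(Add(-63, 28), -1)) = Mul(-3, Pow(-35, -1)) = Mul(-3, Rational(-1, 35)) = Rational(3, 35))
Pow(Add(Function('K')(153, 123), Add(Mul(Function('U')(-120, 119), Pow(-7636, -1)), Mul(18237, Pow(2539, -1)))), Rational(1, 2)) = Pow(Add(Rational(3, 35), Add(Mul(Add(-12, Pow(-120, 2)), Pow(-7636, -1)), Mul(18237, Pow(2539, -1)))), Rational(1, 2)) = Pow(Add(Rational(3, 35), Add(Mul(Add(-12, 14400), Rational(-1, 7636)), Mul(18237, Rational(1, 2539)))), Rational(1, 2)) = Pow(Add(Rational(3, 35), Add(Mul(14388, Rational(-1, 7636)), Rational(18237, 2539))), Rational(1, 2)) = Pow(Add(Rational(3, 35), Add(Rational(-3597, 1909), Rational(18237, 2539))), Rational(1, 2)) = Pow(Add(Rational(3, 35), Rational(25681650, 4846951)), Rational(1, 2)) = Pow(Rational(913398603, 169643285), Rational(1, 2)) = Mul(Rational(1, 169643285), Pow(154951939527330855, Rational(1, 2)))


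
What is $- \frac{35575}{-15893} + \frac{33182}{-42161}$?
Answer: $\frac{972516049}{670064773} \approx 1.4514$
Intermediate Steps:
$- \frac{35575}{-15893} + \frac{33182}{-42161} = \left(-35575\right) \left(- \frac{1}{15893}\right) + 33182 \left(- \frac{1}{42161}\right) = \frac{35575}{15893} - \frac{33182}{42161} = \frac{972516049}{670064773}$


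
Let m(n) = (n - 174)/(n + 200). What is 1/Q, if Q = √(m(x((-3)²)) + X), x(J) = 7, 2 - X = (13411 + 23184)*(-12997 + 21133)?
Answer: -3*I*√1417525470439/61631542193 ≈ -5.7954e-5*I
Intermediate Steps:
X = -297736918 (X = 2 - (13411 + 23184)*(-12997 + 21133) = 2 - 36595*8136 = 2 - 1*297736920 = 2 - 297736920 = -297736918)
m(n) = (-174 + n)/(200 + n)
Q = I*√1417525470439/69 (Q = √((-174 + 7)/(200 + 7) - 297736918) = √(-167/207 - 297736918) = √(-61631542193/207) = I*√1417525470439/69 ≈ 17255.0*I)
1/Q = 1/(I*√1417525470439/69) = -3*I*√1417525470439/61631542193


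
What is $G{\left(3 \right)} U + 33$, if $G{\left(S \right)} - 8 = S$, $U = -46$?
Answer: $-473$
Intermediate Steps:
$G{\left(S \right)} = 8 + S$
$G{\left(3 \right)} U + 33 = \left(8 + 3\right) \left(-46\right) + 33 = 11 \left(-46\right) + 33 = -506 + 33 = -473$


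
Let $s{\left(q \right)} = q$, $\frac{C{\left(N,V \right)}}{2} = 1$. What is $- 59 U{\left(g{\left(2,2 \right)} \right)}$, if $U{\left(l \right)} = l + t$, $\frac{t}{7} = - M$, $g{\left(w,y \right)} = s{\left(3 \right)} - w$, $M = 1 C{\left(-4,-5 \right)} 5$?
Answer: $4071$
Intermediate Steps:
$C{\left(N,V \right)} = 2$ ($C{\left(N,V \right)} = 2 \cdot 1 = 2$)
$M = 10$ ($M = 1 \cdot 2 \cdot 5 = 2 \cdot 5 = 10$)
$g{\left(w,y \right)} = 3 - w$
$t = -70$ ($t = 7 \left(\left(-1\right) 10\right) = 7 \left(-10\right) = -70$)
$U{\left(l \right)} = -70 + l$ ($U{\left(l \right)} = l - 70 = -70 + l$)
$- 59 U{\left(g{\left(2,2 \right)} \right)} = - 59 \left(-70 + \left(3 - 2\right)\right) = - 59 \left(-70 + 1\right) = \left(-59\right) \left(-69\right) = 4071$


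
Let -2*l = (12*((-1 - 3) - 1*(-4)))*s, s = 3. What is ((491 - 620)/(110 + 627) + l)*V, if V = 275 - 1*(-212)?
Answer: -62823/737 ≈ -85.241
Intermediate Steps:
V = 487 (V = 275 + 212 = 487)
l = 0 (l = -12*((-1 - 3) - 1*(-4))*3/2 = -12*(-4 + 4)*3/2 = -12*0*3/2 = -0*3 = -½*0 = 0)
((491 - 620)/(110 + 627) + l)*V = ((491 - 620)/(110 + 627) + 0)*487 = (-129/737 + 0)*487 = -129/737*487 = -62823/737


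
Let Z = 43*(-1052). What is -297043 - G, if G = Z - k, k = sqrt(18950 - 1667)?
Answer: -251807 + sqrt(17283) ≈ -2.5168e+5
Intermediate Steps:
Z = -45236
k = sqrt(17283) ≈ 131.46
G = -45236 - sqrt(17283) ≈ -45367.
-297043 - G = -297043 - (-45236 - sqrt(17283)) = -297043 + (45236 + sqrt(17283)) = -251807 + sqrt(17283)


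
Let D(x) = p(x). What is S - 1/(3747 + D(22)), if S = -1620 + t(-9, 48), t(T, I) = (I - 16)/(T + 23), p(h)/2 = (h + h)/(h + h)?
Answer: -42453683/26243 ≈ -1617.7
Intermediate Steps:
p(h) = 2 (p(h) = 2*((h + h)/(h + h)) = 2*((2*h)/((2*h))) = 2*((2*h)*(1/(2*h))) = 2*1 = 2)
D(x) = 2
t(T, I) = (-16 + I)/(23 + T)
S = -11324/7 (S = -1620 + (-16 + 48)/(23 - 9) = -1620 + 32/14 = -1620 + (1/14)*32 = -1620 + 16/7 = -11324/7 ≈ -1617.7)
S - 1/(3747 + D(22)) = -11324/7 - 1/(3747 + 2) = -11324/7 - 1/3749 = -42453683/26243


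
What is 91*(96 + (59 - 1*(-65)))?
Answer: 20020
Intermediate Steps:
91*(96 + (59 - 1*(-65))) = 91*(96 + (59 + 65)) = 91*(96 + 124) = 91*220 = 20020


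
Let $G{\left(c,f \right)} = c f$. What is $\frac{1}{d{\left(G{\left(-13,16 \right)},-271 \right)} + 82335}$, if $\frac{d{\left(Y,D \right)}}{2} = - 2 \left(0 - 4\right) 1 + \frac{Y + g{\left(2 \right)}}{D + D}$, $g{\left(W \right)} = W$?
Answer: $\frac{271}{22317327} \approx 1.2143 \cdot 10^{-5}$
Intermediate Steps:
$d{\left(Y,D \right)} = 16 + \frac{2 + Y}{D}$ ($d{\left(Y,D \right)} = 2 \left(- 2 \left(0 - 4\right) 1 + \frac{Y + 2}{D + D}\right) = 2 \left(\left(-2\right) \left(-4\right) 1 + \frac{2 + Y}{2 D}\right) = 2 \left(8 \cdot 1 + \left(2 + Y\right) \frac{1}{2 D}\right) = 2 \left(8 + \frac{2 + Y}{2 D}\right) = 16 + \frac{2 + Y}{D}$)
$\frac{1}{d{\left(G{\left(-13,16 \right)},-271 \right)} + 82335} = \frac{1}{\frac{2 - 208 + 16 \left(-271\right)}{-271} + 82335} = \frac{1}{- \frac{2 - 208 - 4336}{271} + 82335} = \frac{1}{\left(- \frac{1}{271}\right) \left(-4542\right) + 82335} = \frac{1}{\frac{4542}{271} + 82335} = \frac{1}{\frac{22317327}{271}} = \frac{271}{22317327}$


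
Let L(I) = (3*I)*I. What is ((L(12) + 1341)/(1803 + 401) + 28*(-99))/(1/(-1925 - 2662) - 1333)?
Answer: 28016088705/13476296288 ≈ 2.0789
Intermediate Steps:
L(I) = 3*I**2
((L(12) + 1341)/(1803 + 401) + 28*(-99))/(1/(-1925 - 2662) - 1333) = ((3*12**2 + 1341)/(1803 + 401) + 28*(-99))/(1/(-1925 - 2662) - 1333) = ((3*144 + 1341)/2204 - 2772)/(1/(-4587) - 1333) = ((432 + 1341)*(1/2204) - 2772)/(-1/4587 - 1333) = (1773*(1/2204) - 2772)/(-6114472/4587) = (1773/2204 - 2772)*(-4587/6114472) = -6107715/2204*(-4587/6114472) = 28016088705/13476296288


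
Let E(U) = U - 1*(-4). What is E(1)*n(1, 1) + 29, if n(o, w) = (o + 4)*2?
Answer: 79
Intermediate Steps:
E(U) = 4 + U (E(U) = U + 4 = 4 + U)
n(o, w) = 8 + 2*o (n(o, w) = (4 + o)*2 = 8 + 2*o)
E(1)*n(1, 1) + 29 = (4 + 1)*(8 + 2*1) + 29 = 5*(8 + 2) + 29 = 5*10 + 29 = 50 + 29 = 79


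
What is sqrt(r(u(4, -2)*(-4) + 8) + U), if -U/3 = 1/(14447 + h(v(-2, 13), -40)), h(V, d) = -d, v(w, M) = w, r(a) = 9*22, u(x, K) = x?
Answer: sqrt(4617204889)/4829 ≈ 14.071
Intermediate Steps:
r(a) = 198
U = -1/4829 (U = -3/(14447 - 1*(-40)) = -3/(14447 + 40) = -3/14487 = -3*1/14487 = -1/4829 ≈ -0.00020708)
sqrt(r(u(4, -2)*(-4) + 8) + U) = sqrt(198 - 1/4829) = sqrt(956141/4829) = sqrt(4617204889)/4829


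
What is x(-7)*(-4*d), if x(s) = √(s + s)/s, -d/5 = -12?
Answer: 240*I*√14/7 ≈ 128.29*I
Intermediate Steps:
d = 60 (d = -5*(-12) = 60)
x(s) = √2/√s (x(s) = √(2*s)/s = (√2*√s)/s = √2/√s)
x(-7)*(-4*d) = (√2/√(-7))*(-4*60) = (√2*(-I*√7/7))*(-240) = -I*√14/7*(-240) = 240*I*√14/7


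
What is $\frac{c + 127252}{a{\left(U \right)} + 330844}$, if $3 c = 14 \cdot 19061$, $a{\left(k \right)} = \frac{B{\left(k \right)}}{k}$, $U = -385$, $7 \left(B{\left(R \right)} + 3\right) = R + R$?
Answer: $\frac{6749050}{10327707} \approx 0.65349$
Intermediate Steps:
$B{\left(R \right)} = -3 + \frac{2 R}{7}$ ($B{\left(R \right)} = -3 + \frac{R + R}{7} = -3 + \frac{2 R}{7}$)
$a{\left(k \right)} = \frac{-3 + \frac{2 k}{7}}{k}$
$c = \frac{266854}{3}$ ($c = \frac{14 \cdot 19061}{3} = \frac{1}{3} \cdot 266854 = \frac{266854}{3} \approx 88951.0$)
$\frac{c + 127252}{a{\left(U \right)} + 330844} = \frac{\frac{266854}{3} + 127252}{\left(\frac{2}{7} - \frac{3}{-385}\right) + 330844} = \frac{648610}{3 \left(\left(\frac{2}{7} - - \frac{3}{385}\right) + 330844\right)} = \frac{648610}{3 \left(\left(\frac{2}{7} + \frac{3}{385}\right) + 330844\right)} = \frac{648610}{3 \left(\frac{113}{385} + 330844\right)} = \frac{648610}{3 \cdot \frac{127375053}{385}} = \frac{648610}{3} \cdot \frac{385}{127375053} = \frac{6749050}{10327707}$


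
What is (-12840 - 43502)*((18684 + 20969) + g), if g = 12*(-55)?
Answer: -2196943606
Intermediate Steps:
g = -660
(-12840 - 43502)*((18684 + 20969) + g) = (-12840 - 43502)*((18684 + 20969) - 660) = -56342*(39653 - 660) = -56342*38993 = -2196943606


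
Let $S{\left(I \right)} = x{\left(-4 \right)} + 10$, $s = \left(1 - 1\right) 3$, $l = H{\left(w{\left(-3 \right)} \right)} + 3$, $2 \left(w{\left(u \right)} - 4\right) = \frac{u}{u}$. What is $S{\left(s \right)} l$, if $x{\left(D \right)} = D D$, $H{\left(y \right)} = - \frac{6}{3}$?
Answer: $26$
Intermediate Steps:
$w{\left(u \right)} = \frac{9}{2}$ ($w{\left(u \right)} = 4 + \frac{u \frac{1}{u}}{2} = 4 + \frac{1}{2} \cdot 1 = 4 + \frac{1}{2} = \frac{9}{2}$)
$H{\left(y \right)} = -2$ ($H{\left(y \right)} = \left(-6\right) \frac{1}{3} = -2$)
$x{\left(D \right)} = D^{2}$
$l = 1$ ($l = -2 + 3 = 1$)
$s = 0$ ($s = 0 \cdot 3 = 0$)
$S{\left(I \right)} = 26$ ($S{\left(I \right)} = \left(-4\right)^{2} + 10 = 16 + 10 = 26$)
$S{\left(s \right)} l = 26 \cdot 1 = 26$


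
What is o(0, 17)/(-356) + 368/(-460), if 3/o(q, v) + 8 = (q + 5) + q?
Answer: -1419/1780 ≈ -0.79719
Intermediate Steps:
o(q, v) = 3/(-3 + 2*q) (o(q, v) = 3/(-8 + ((q + 5) + q)) = 3/(-8 + ((5 + q) + q)) = 3/(-8 + (5 + 2*q)) = 3/(-3 + 2*q))
o(0, 17)/(-356) + 368/(-460) = (3/(-3 + 2*0))/(-356) + 368/(-460) = (3/(-3 + 0))*(-1/356) + 368*(-1/460) = (3/(-3))*(-1/356) - 4/5 = (3*(-1/3))*(-1/356) - 4/5 = -1*(-1/356) - 4/5 = 1/356 - 4/5 = -1419/1780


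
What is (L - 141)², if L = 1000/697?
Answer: 9462814729/485809 ≈ 19478.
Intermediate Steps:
L = 1000/697 (L = 1000*(1/697) = 1000/697 ≈ 1.4347)
(L - 141)² = (1000/697 - 141)² = (-97277/697)² = 9462814729/485809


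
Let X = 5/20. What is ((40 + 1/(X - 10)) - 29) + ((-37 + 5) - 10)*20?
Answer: -32335/39 ≈ -829.10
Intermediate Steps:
X = 1/4 (X = 5*(1/20) = 1/4 ≈ 0.25000)
((40 + 1/(X - 10)) - 29) + ((-37 + 5) - 10)*20 = ((40 + 1/(1/4 - 10)) - 29) + ((-37 + 5) - 10)*20 = ((40 + 1/(-39/4)) - 29) + (-32 - 10)*20 = ((40 - 4/39) - 29) - 42*20 = (1556/39 - 29) - 840 = 425/39 - 840 = -32335/39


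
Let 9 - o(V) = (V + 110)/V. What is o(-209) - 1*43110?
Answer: -818928/19 ≈ -43102.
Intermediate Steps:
o(V) = 9 - (110 + V)/V (o(V) = 9 - (V + 110)/V = 9 - (110 + V)/V)
o(-209) - 1*43110 = (8 - 110/(-209)) - 1*43110 = (8 - 110*(-1/209)) - 43110 = (8 + 10/19) - 43110 = 162/19 - 43110 = -818928/19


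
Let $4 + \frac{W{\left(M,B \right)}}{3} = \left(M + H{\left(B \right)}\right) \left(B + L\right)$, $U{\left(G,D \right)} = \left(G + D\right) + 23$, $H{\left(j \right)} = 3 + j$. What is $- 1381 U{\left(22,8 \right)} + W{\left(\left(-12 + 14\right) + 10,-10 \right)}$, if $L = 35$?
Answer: $-72830$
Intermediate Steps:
$U{\left(G,D \right)} = 23 + D + G$ ($U{\left(G,D \right)} = \left(D + G\right) + 23 = 23 + D + G$)
$W{\left(M,B \right)} = -12 + 3 \left(35 + B\right) \left(3 + B + M\right)$ ($W{\left(M,B \right)} = -12 + 3 \left(M + \left(3 + B\right)\right) \left(B + 35\right) = -12 + 3 \left(3 + B + M\right) \left(35 + B\right) = -12 + 3 \left(35 + B\right) \left(3 + B + M\right)$)
$- 1381 U{\left(22,8 \right)} + W{\left(\left(-12 + 14\right) + 10,-10 \right)} = - 1381 \left(23 + 8 + 22\right) + \left(303 + 3 \left(-10\right)^{2} + 105 \left(\left(-12 + 14\right) + 10\right) + 114 \left(-10\right) + 3 \left(-10\right) \left(\left(-12 + 14\right) + 10\right)\right) = \left(-1381\right) 53 + \left(303 + 3 \cdot 100 + 105 \left(2 + 10\right) - 1140 + 3 \left(-10\right) \left(2 + 10\right)\right) = -73193 + \left(303 + 300 + 105 \cdot 12 - 1140 + 3 \left(-10\right) 12\right) = -73193 + \left(303 + 300 + 1260 - 1140 - 360\right) = -73193 + 363 = -72830$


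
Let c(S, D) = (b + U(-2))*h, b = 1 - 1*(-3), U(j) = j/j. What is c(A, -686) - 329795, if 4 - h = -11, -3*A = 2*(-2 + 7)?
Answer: -329720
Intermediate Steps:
A = -10/3 (A = -2*(-2 + 7)/3 = -2*5/3 = -⅓*10 = -10/3 ≈ -3.3333)
U(j) = 1
h = 15 (h = 4 - 1*(-11) = 4 + 11 = 15)
b = 4 (b = 1 + 3 = 4)
c(S, D) = 75 (c(S, D) = (4 + 1)*15 = 5*15 = 75)
c(A, -686) - 329795 = 75 - 329795 = -329720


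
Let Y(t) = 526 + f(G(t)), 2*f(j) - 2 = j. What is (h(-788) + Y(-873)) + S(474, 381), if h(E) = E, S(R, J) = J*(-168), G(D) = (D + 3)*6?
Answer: -66879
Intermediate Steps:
G(D) = 18 + 6*D (G(D) = (3 + D)*6 = 18 + 6*D)
f(j) = 1 + j/2
S(R, J) = -168*J
Y(t) = 536 + 3*t (Y(t) = 526 + (1 + (18 + 6*t)/2) = 526 + (1 + (9 + 3*t)) = 526 + (10 + 3*t) = 536 + 3*t)
(h(-788) + Y(-873)) + S(474, 381) = (-788 + (536 + 3*(-873))) - 168*381 = (-788 + (536 - 2619)) - 64008 = (-788 - 2083) - 64008 = -2871 - 64008 = -66879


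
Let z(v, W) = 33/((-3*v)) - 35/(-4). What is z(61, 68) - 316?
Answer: -75013/244 ≈ -307.43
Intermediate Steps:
z(v, W) = 35/4 - 11/v (z(v, W) = 33*(-1/(3*v)) - 35*(-1/4) = -11/v + 35/4 = 35/4 - 11/v)
z(61, 68) - 316 = (35/4 - 11/61) - 316 = 2091/244 - 316 = -75013/244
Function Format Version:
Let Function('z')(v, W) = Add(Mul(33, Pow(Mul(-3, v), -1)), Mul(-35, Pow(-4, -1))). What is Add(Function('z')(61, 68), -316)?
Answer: Rational(-75013, 244) ≈ -307.43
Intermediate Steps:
Function('z')(v, W) = Add(Rational(35, 4), Mul(-11, Pow(v, -1))) (Function('z')(v, W) = Add(Mul(33, Mul(Rational(-1, 3), Pow(v, -1))), Mul(-35, Rational(-1, 4))) = Add(Mul(-11, Pow(v, -1)), Rational(35, 4)) = Add(Rational(35, 4), Mul(-11, Pow(v, -1))))
Add(Function('z')(61, 68), -316) = Add(Add(Rational(35, 4), Mul(-11, Pow(61, -1))), -316) = Add(Add(Rational(35, 4), Mul(-11, Rational(1, 61))), -316) = Add(Add(Rational(35, 4), Rational(-11, 61)), -316) = Add(Rational(2091, 244), -316) = Rational(-75013, 244)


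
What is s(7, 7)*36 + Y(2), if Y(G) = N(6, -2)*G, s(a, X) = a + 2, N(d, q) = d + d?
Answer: 348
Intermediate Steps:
N(d, q) = 2*d
s(a, X) = 2 + a
Y(G) = 12*G (Y(G) = (2*6)*G = 12*G)
s(7, 7)*36 + Y(2) = (2 + 7)*36 + 12*2 = 9*36 + 24 = 324 + 24 = 348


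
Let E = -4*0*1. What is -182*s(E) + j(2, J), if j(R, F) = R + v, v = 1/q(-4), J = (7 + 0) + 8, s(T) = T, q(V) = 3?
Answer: 7/3 ≈ 2.3333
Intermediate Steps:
E = 0 (E = 0*1 = 0)
J = 15 (J = 7 + 8 = 15)
v = ⅓ (v = 1/3 = ⅓ ≈ 0.33333)
j(R, F) = ⅓ + R (j(R, F) = R + ⅓ = ⅓ + R)
-182*s(E) + j(2, J) = -182*0 + (⅓ + 2) = 0 + 7/3 = 7/3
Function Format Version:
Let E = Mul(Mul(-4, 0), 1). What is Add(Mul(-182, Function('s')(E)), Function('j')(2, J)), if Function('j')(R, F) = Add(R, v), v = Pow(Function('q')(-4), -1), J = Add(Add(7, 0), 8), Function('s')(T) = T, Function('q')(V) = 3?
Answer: Rational(7, 3) ≈ 2.3333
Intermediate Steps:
E = 0 (E = Mul(0, 1) = 0)
J = 15 (J = Add(7, 8) = 15)
v = Rational(1, 3) (v = Pow(3, -1) = Rational(1, 3) ≈ 0.33333)
Function('j')(R, F) = Add(Rational(1, 3), R) (Function('j')(R, F) = Add(R, Rational(1, 3)) = Add(Rational(1, 3), R))
Add(Mul(-182, Function('s')(E)), Function('j')(2, J)) = Add(Mul(-182, 0), Add(Rational(1, 3), 2)) = Add(0, Rational(7, 3)) = Rational(7, 3)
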